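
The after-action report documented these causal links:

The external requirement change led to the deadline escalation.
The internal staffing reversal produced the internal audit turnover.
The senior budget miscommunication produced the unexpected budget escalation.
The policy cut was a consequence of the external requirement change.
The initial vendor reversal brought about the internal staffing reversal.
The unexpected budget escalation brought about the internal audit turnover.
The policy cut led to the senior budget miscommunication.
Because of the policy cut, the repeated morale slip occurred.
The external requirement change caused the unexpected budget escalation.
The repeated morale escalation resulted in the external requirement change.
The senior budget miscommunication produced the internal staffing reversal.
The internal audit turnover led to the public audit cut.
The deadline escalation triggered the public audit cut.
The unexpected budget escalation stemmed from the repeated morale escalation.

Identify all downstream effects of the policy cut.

Direct effects: the repeated morale slip, the senior budget miscommunication.
2 steps out: the unexpected budget escalation, the internal staffing reversal.
3 steps out: the internal audit turnover.
4 steps out: the public audit cut.
Not reachable from it: the repeated morale escalation, the external requirement change, the deadline escalation, the initial vendor reversal.

the internal audit turnover, the internal staffing reversal, the public audit cut, the repeated morale slip, the senior budget miscommunication, the unexpected budget escalation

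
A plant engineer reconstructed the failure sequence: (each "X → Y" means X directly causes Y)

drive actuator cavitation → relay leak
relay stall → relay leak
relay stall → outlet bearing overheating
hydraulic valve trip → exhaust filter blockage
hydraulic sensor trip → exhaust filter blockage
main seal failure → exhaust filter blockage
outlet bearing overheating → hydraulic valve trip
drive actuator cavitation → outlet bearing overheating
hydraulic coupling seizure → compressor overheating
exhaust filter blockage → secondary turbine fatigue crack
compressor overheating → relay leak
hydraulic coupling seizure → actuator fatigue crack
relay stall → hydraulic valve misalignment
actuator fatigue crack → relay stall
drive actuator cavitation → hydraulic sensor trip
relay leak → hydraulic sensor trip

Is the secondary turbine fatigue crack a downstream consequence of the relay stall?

There is a causal chain: the relay stall → the outlet bearing overheating → the hydraulic valve trip → the exhaust filter blockage → the secondary turbine fatigue crack.

Yes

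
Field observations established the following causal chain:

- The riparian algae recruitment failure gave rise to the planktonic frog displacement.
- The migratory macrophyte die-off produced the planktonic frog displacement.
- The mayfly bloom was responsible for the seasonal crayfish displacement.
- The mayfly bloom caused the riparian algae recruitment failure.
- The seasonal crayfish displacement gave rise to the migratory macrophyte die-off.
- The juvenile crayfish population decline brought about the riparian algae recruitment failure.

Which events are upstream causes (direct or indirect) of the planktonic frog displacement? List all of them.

the juvenile crayfish population decline, the mayfly bloom, the migratory macrophyte die-off, the riparian algae recruitment failure, the seasonal crayfish displacement

Immediate causes of the planktonic frog displacement: the migratory macrophyte die-off, the riparian algae recruitment failure.
Further upstream: the mayfly bloom, the seasonal crayfish displacement, the juvenile crayfish population decline.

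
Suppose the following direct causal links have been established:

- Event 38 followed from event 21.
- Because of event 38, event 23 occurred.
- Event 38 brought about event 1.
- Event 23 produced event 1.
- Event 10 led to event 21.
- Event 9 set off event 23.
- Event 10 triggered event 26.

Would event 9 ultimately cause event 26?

Event 9 leads to event 23, event 1; event 26 is not among them.

No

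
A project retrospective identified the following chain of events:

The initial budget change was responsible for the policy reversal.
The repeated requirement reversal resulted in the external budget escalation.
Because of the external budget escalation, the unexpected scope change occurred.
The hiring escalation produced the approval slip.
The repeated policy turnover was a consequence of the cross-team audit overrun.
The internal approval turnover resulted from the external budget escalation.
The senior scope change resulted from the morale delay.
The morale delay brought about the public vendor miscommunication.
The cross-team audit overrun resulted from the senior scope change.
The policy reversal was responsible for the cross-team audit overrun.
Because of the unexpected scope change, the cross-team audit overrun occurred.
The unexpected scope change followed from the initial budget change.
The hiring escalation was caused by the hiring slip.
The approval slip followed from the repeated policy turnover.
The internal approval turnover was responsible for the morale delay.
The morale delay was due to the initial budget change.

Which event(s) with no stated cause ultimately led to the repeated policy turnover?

the initial budget change, the repeated requirement reversal

Tracing upstream from the repeated policy turnover: the repeated policy turnover ← the cross-team audit overrun ← the unexpected scope change ← the external budget escalation ← the repeated requirement reversal.
A separate upstream branch: the repeated policy turnover ← the cross-team audit overrun ← the policy reversal ← the initial budget change.
Each of those chain origins has no stated cause.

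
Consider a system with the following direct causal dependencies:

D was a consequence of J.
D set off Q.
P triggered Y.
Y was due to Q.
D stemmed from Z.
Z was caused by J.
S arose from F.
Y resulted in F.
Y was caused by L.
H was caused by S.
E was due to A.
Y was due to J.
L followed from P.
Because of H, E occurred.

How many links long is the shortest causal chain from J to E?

5

Shortest chain: J → Y → F → S → H → E.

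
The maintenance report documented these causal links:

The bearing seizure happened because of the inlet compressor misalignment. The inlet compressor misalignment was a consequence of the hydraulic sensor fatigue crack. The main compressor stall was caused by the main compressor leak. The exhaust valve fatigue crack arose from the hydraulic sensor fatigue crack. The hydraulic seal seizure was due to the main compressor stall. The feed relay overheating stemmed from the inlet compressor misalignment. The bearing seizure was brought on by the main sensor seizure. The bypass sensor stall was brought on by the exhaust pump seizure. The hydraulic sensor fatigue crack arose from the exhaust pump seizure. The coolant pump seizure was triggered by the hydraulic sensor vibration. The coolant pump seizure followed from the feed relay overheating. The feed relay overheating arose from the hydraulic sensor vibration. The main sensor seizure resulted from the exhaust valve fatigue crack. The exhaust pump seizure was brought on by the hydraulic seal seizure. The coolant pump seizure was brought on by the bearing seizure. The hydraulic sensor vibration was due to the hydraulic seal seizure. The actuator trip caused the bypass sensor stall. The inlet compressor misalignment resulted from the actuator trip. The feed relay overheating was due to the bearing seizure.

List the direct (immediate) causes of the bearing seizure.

the inlet compressor misalignment, the main sensor seizure

Upstream contributors include the main compressor leak, the main compressor stall, the hydraulic seal seizure, the exhaust pump seizure, the actuator trip, the hydraulic sensor fatigue crack, the exhaust valve fatigue crack, but only the inlet compressor misalignment, the main sensor seizure feed directly into the bearing seizure.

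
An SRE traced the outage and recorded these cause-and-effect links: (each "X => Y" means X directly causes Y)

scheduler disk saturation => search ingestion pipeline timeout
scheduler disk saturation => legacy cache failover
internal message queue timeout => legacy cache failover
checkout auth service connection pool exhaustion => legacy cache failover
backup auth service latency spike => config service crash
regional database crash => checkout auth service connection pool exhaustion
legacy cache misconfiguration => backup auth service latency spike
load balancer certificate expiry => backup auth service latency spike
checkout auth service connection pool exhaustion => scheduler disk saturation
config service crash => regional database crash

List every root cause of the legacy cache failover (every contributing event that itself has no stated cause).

the internal message queue timeout, the legacy cache misconfiguration, the load balancer certificate expiry

Tracing upstream from the legacy cache failover: the legacy cache failover ← the checkout auth service connection pool exhaustion ← the regional database crash ← the config service crash ← the backup auth service latency spike ← the legacy cache misconfiguration.
A separate upstream branch: the legacy cache failover ← the checkout auth service connection pool exhaustion ← the regional database crash ← the config service crash ← the backup auth service latency spike ← the load balancer certificate expiry.
A separate upstream branch: the legacy cache failover ← the internal message queue timeout.
Each of those chain origins has no stated cause.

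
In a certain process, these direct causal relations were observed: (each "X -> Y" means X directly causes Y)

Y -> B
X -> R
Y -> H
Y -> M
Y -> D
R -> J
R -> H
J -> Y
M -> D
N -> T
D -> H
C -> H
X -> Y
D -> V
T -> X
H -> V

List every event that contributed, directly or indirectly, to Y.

J, N, R, T, X

Immediate causes of Y: X, J.
Further upstream: N, T, R.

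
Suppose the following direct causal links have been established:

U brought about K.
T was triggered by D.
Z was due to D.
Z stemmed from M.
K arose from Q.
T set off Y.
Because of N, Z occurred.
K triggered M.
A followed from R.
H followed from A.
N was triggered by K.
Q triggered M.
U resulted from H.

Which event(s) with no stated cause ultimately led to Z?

Tracing upstream from Z: Z ← M ← K ← U ← H ← A ← R.
A separate upstream branch: Z ← D.
A separate upstream branch: Z ← M ← Q.
Each of those chain origins has no stated cause.

D, Q, R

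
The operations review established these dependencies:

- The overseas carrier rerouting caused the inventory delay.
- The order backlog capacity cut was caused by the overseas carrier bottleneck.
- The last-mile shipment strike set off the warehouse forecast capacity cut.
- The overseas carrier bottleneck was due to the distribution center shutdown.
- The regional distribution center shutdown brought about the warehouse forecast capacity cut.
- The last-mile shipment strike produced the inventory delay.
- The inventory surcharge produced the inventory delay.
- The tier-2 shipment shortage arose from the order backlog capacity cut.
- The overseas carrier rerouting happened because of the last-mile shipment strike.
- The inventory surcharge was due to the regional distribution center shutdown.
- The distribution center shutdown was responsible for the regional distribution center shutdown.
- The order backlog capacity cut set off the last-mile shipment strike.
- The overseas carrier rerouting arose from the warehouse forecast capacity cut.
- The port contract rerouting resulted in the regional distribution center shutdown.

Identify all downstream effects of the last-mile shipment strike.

Direct effects: the warehouse forecast capacity cut, the overseas carrier rerouting, the inventory delay.
Not reachable from it: the distribution center shutdown, the port contract rerouting, the overseas carrier bottleneck, the order backlog capacity cut, the regional distribution center shutdown, the tier-2 shipment shortage, the inventory surcharge.

the inventory delay, the overseas carrier rerouting, the warehouse forecast capacity cut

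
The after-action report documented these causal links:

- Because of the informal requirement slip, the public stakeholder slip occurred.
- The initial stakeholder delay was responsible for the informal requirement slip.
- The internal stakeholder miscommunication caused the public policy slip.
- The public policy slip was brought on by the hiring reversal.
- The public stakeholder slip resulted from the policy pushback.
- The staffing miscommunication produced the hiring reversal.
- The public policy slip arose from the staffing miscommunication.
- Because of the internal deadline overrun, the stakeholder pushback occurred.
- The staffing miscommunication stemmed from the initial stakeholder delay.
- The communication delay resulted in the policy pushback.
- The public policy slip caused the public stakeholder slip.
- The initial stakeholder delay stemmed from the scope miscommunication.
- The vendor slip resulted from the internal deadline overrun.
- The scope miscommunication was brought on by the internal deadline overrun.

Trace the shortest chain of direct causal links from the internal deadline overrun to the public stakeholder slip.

the internal deadline overrun → the scope miscommunication → the initial stakeholder delay → the informal requirement slip → the public stakeholder slip

the internal deadline overrun → the scope miscommunication
the scope miscommunication → the initial stakeholder delay
the initial stakeholder delay → the informal requirement slip
the informal requirement slip → the public stakeholder slip
Length: 4 steps.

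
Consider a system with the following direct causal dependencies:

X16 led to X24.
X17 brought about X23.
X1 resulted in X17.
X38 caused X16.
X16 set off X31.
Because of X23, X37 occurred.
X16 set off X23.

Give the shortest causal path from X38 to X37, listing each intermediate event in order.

X38 → X16
X16 → X23
X23 → X37
Length: 3 steps.

X38 → X16 → X23 → X37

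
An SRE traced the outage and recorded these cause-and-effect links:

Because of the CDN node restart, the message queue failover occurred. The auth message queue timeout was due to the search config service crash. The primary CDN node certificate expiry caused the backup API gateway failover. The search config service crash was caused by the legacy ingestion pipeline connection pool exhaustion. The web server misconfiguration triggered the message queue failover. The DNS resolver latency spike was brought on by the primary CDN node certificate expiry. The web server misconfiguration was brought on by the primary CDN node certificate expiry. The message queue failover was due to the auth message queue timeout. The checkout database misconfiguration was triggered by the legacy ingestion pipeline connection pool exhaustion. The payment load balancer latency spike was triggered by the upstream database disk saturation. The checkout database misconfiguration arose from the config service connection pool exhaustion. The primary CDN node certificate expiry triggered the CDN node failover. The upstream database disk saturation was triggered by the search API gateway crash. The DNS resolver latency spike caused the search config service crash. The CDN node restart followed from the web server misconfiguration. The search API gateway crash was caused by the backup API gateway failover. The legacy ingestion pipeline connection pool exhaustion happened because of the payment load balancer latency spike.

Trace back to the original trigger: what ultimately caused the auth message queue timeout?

the primary CDN node certificate expiry

Tracing upstream from the auth message queue timeout: the auth message queue timeout ← the search config service crash ← the DNS resolver latency spike ← the primary CDN node certificate expiry.
The primary CDN node certificate expiry has no stated cause, so it is the root.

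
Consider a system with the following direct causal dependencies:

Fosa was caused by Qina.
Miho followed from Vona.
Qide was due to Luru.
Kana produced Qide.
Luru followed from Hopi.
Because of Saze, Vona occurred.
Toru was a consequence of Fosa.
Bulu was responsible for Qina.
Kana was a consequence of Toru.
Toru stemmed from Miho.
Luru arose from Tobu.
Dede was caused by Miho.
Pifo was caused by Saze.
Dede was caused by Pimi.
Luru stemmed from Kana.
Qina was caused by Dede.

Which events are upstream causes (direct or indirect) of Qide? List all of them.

Immediate causes of Qide: Kana, Luru.
Further upstream: Bulu, Saze, Pimi, Vona, Miho, Dede, Qina, Fosa, Toru, Hopi, Tobu.

Bulu, Dede, Fosa, Hopi, Kana, Luru, Miho, Pimi, Qina, Saze, Tobu, Toru, Vona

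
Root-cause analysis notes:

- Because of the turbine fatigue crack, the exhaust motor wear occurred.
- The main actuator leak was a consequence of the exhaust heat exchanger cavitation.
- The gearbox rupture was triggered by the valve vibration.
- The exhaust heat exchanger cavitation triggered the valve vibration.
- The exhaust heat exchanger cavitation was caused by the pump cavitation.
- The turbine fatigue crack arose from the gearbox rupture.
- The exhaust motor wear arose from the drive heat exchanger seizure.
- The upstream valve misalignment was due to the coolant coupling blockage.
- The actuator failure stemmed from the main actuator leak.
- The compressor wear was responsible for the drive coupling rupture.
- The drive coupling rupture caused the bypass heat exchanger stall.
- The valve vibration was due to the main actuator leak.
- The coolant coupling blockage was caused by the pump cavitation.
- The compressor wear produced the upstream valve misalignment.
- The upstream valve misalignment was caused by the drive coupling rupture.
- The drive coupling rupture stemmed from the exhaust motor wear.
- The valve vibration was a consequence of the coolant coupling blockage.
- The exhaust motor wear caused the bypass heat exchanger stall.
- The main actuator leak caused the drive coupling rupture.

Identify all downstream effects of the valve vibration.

Direct effects: the gearbox rupture.
2 steps out: the turbine fatigue crack.
3 steps out: the exhaust motor wear.
4 steps out: the drive coupling rupture, the bypass heat exchanger stall.
5 steps out: the upstream valve misalignment.
Not reachable from it: the pump cavitation, the drive heat exchanger seizure, the exhaust heat exchanger cavitation, the main actuator leak, the actuator failure, the coolant coupling blockage, the compressor wear.

the bypass heat exchanger stall, the drive coupling rupture, the exhaust motor wear, the gearbox rupture, the turbine fatigue crack, the upstream valve misalignment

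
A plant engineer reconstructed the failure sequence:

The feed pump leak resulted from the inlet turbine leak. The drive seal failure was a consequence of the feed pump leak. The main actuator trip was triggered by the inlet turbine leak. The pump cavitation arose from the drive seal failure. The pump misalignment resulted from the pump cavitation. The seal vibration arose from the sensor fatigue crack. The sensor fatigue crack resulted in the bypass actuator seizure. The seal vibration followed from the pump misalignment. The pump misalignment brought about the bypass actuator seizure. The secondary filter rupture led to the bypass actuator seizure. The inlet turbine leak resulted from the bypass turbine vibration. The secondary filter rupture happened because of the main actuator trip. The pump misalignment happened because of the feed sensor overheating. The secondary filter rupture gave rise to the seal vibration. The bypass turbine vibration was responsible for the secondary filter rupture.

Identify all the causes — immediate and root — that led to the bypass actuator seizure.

Immediate causes of the bypass actuator seizure: the pump misalignment, the secondary filter rupture, the sensor fatigue crack.
Further upstream: the bypass turbine vibration, the inlet turbine leak, the main actuator trip, the feed pump leak, the drive seal failure, the feed sensor overheating, the pump cavitation.

the bypass turbine vibration, the drive seal failure, the feed pump leak, the feed sensor overheating, the inlet turbine leak, the main actuator trip, the pump cavitation, the pump misalignment, the secondary filter rupture, the sensor fatigue crack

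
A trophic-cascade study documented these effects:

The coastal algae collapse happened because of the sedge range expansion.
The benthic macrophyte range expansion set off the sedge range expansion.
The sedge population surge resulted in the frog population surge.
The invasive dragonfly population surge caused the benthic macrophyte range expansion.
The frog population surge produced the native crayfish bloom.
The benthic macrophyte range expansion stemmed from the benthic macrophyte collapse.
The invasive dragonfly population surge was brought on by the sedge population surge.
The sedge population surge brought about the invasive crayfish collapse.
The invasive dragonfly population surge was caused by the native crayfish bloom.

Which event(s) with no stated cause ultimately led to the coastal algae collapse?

the benthic macrophyte collapse, the sedge population surge

Tracing upstream from the coastal algae collapse: the coastal algae collapse ← the sedge range expansion ← the benthic macrophyte range expansion ← the invasive dragonfly population surge ← the sedge population surge.
A separate upstream branch: the coastal algae collapse ← the sedge range expansion ← the benthic macrophyte range expansion ← the benthic macrophyte collapse.
Each of those chain origins has no stated cause.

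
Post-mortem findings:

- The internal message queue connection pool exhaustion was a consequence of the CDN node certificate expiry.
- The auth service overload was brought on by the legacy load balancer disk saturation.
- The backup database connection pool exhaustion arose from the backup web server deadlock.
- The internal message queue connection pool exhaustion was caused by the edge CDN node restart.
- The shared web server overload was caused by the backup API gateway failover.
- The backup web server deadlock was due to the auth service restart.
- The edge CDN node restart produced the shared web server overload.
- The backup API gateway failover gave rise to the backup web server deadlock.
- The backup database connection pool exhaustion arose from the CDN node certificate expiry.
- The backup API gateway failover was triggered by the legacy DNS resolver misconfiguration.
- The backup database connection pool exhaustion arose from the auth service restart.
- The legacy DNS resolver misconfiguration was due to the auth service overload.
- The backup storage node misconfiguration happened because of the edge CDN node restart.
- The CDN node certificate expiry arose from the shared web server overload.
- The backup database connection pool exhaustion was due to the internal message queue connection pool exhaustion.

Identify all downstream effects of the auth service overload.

Direct effects: the legacy DNS resolver misconfiguration.
2 steps out: the backup API gateway failover.
3 steps out: the shared web server overload, the backup web server deadlock.
4 steps out: the CDN node certificate expiry, the backup database connection pool exhaustion.
5 steps out: the internal message queue connection pool exhaustion.
Not reachable from it: the edge CDN node restart, the legacy load balancer disk saturation, the backup storage node misconfiguration, the auth service restart.

the CDN node certificate expiry, the backup API gateway failover, the backup database connection pool exhaustion, the backup web server deadlock, the internal message queue connection pool exhaustion, the legacy DNS resolver misconfiguration, the shared web server overload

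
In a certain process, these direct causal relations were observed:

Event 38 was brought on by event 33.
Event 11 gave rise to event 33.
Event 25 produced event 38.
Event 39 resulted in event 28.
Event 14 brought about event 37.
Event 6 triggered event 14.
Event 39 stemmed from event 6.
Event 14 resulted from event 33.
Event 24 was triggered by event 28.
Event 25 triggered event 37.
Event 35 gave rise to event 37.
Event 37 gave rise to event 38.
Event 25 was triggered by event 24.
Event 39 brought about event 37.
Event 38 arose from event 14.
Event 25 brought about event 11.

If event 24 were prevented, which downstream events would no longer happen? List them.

Downstream of event 24: event 25, event 11, event 33, event 14, event 37, event 38.
Of those, still caused via another path: event 14, event 37, event 38.
The remainder have no surviving cause.

event 11, event 25, event 33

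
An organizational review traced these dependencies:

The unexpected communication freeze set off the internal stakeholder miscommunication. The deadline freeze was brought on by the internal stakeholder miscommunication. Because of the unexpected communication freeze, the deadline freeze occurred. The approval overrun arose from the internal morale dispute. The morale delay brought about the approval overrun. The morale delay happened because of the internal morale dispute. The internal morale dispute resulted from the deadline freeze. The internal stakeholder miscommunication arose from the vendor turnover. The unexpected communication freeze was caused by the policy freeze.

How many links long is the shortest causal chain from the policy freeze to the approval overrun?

4

Shortest chain: the policy freeze → the unexpected communication freeze → the deadline freeze → the internal morale dispute → the approval overrun.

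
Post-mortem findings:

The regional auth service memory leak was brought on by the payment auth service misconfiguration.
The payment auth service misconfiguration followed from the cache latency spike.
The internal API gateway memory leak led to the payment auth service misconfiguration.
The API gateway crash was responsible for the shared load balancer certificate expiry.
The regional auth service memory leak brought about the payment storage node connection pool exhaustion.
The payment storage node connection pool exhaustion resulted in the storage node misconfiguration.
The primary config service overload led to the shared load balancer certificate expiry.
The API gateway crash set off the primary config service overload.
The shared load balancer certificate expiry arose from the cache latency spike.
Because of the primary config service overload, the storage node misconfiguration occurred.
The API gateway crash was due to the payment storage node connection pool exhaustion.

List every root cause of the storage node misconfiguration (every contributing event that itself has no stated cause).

the cache latency spike, the internal API gateway memory leak

Tracing upstream from the storage node misconfiguration: the storage node misconfiguration ← the payment storage node connection pool exhaustion ← the regional auth service memory leak ← the payment auth service misconfiguration ← the cache latency spike.
A separate upstream branch: the storage node misconfiguration ← the payment storage node connection pool exhaustion ← the regional auth service memory leak ← the payment auth service misconfiguration ← the internal API gateway memory leak.
Each of those chain origins has no stated cause.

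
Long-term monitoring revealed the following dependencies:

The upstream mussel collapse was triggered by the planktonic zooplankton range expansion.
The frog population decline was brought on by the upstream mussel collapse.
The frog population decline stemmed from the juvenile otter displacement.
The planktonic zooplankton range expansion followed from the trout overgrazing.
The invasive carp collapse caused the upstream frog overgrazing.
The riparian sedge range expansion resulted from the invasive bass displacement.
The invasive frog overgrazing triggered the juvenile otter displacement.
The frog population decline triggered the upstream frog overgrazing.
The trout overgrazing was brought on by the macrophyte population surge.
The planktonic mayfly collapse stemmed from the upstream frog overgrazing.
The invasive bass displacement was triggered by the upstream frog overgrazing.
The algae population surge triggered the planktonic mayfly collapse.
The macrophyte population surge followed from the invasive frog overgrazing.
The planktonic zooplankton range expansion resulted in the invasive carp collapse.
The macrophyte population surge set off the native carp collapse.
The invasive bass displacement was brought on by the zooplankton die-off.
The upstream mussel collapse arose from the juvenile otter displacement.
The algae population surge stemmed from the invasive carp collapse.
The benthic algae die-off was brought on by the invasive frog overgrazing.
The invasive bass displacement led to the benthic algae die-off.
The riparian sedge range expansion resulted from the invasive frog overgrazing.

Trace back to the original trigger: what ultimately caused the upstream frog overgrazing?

the invasive frog overgrazing

Tracing upstream from the upstream frog overgrazing: the upstream frog overgrazing ← the frog population decline ← the juvenile otter displacement ← the invasive frog overgrazing.
The invasive frog overgrazing has no stated cause, so it is the root.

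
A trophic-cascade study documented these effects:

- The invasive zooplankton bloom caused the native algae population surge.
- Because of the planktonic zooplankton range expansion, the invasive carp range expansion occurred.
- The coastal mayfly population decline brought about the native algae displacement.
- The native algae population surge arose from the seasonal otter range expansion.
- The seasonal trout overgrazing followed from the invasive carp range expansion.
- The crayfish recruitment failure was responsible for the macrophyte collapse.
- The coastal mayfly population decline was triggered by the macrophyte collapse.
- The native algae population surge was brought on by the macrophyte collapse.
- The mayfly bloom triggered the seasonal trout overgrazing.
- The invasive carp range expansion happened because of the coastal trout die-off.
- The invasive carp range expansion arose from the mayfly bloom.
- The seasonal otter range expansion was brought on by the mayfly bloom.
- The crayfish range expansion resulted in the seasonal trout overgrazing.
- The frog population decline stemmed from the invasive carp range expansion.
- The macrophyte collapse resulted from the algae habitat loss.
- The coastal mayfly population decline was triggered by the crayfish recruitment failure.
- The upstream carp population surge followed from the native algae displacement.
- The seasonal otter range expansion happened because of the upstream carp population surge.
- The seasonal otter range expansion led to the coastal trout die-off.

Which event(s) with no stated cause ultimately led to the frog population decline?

the algae habitat loss, the crayfish recruitment failure, the mayfly bloom, the planktonic zooplankton range expansion

Tracing upstream from the frog population decline: the frog population decline ← the invasive carp range expansion ← the coastal trout die-off ← the seasonal otter range expansion ← the upstream carp population surge ← the native algae displacement ← the coastal mayfly population decline ← the macrophyte collapse ← the algae habitat loss.
A separate upstream branch: the frog population decline ← the invasive carp range expansion ← the coastal trout die-off ← the seasonal otter range expansion ← the upstream carp population surge ← the native algae displacement ← the coastal mayfly population decline ← the crayfish recruitment failure.
A separate upstream branch: the frog population decline ← the invasive carp range expansion ← the mayfly bloom.
A separate upstream branch: the frog population decline ← the invasive carp range expansion ← the planktonic zooplankton range expansion.
Each of those chain origins has no stated cause.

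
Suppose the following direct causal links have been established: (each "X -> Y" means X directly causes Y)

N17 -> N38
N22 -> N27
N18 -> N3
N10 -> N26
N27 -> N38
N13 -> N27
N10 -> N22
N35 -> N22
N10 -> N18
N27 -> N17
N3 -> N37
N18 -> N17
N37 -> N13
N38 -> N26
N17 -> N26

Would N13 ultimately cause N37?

No

N13 leads to N27, N17, N38, N26; N37 is not among them.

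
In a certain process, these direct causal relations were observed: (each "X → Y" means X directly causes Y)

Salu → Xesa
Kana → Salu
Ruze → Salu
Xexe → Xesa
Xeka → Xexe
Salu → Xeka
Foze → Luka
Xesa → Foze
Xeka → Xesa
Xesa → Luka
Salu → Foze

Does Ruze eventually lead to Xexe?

Yes

There is a causal chain: Ruze → Salu → Xeka → Xexe.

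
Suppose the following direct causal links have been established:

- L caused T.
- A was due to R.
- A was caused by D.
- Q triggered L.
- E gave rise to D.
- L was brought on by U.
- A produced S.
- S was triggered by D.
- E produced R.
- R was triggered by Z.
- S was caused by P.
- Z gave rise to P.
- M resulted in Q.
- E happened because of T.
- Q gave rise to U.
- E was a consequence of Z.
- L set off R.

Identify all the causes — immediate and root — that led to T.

L, M, Q, U

Immediate cause of T: L.
Further upstream: M, Q, U.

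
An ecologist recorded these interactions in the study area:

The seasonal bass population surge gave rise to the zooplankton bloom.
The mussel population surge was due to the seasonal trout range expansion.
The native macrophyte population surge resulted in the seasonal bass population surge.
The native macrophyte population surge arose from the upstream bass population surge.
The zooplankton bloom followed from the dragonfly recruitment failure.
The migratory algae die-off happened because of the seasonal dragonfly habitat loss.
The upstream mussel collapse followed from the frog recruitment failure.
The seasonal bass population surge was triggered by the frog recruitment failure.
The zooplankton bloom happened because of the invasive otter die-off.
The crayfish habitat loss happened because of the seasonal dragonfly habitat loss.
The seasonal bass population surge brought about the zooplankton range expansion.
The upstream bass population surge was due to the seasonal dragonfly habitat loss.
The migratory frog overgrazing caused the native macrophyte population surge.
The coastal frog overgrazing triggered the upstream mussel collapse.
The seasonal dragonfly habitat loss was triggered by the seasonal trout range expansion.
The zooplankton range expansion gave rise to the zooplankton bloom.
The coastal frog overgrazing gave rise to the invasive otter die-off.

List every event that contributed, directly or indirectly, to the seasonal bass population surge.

Immediate causes of the seasonal bass population surge: the frog recruitment failure, the native macrophyte population surge.
Further upstream: the seasonal trout range expansion, the seasonal dragonfly habitat loss, the migratory frog overgrazing, the upstream bass population surge.

the frog recruitment failure, the migratory frog overgrazing, the native macrophyte population surge, the seasonal dragonfly habitat loss, the seasonal trout range expansion, the upstream bass population surge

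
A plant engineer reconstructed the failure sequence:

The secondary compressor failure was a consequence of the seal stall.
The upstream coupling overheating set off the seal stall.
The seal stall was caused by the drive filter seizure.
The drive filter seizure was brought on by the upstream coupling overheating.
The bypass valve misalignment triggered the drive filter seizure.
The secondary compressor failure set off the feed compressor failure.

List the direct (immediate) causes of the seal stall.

Upstream contributors include the bypass valve misalignment, but only the drive filter seizure, the upstream coupling overheating feed directly into the seal stall.

the drive filter seizure, the upstream coupling overheating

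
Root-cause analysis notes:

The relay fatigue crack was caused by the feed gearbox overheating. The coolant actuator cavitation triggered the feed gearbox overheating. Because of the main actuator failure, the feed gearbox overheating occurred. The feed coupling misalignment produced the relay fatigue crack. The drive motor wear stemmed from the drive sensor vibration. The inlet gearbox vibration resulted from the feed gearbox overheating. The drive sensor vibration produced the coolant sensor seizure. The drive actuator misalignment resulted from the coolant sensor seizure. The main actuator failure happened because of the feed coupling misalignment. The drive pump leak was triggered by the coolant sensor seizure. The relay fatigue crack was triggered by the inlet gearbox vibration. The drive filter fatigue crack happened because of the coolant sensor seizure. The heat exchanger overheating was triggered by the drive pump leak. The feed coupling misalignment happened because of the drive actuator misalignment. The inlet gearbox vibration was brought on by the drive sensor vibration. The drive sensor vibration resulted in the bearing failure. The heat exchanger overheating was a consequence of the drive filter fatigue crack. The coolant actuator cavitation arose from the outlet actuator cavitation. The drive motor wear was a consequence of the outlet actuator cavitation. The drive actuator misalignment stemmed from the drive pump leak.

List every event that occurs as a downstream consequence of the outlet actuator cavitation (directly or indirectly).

Direct effects: the drive motor wear, the coolant actuator cavitation.
2 steps out: the feed gearbox overheating.
3 steps out: the inlet gearbox vibration, the relay fatigue crack.
Not reachable from it: the drive sensor vibration, the coolant sensor seizure, the drive pump leak, the drive filter fatigue crack, the drive actuator misalignment, the heat exchanger overheating, the feed coupling misalignment, the main actuator failure, the bearing failure.

the coolant actuator cavitation, the drive motor wear, the feed gearbox overheating, the inlet gearbox vibration, the relay fatigue crack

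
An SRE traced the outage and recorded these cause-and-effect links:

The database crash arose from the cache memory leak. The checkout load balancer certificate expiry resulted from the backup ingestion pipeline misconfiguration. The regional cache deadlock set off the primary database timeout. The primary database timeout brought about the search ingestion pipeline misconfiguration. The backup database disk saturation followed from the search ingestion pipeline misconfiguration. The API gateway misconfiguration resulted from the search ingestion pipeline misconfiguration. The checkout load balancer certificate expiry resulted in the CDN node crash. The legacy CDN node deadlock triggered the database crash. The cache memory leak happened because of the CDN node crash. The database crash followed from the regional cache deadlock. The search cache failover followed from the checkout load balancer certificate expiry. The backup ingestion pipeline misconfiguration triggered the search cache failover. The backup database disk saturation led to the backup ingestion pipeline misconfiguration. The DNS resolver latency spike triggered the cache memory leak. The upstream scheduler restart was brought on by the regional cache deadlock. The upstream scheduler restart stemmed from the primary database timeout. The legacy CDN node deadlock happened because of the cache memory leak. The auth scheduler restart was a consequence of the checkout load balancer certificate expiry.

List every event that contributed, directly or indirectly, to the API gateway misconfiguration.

the primary database timeout, the regional cache deadlock, the search ingestion pipeline misconfiguration

Immediate cause of the API gateway misconfiguration: the search ingestion pipeline misconfiguration.
Further upstream: the regional cache deadlock, the primary database timeout.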